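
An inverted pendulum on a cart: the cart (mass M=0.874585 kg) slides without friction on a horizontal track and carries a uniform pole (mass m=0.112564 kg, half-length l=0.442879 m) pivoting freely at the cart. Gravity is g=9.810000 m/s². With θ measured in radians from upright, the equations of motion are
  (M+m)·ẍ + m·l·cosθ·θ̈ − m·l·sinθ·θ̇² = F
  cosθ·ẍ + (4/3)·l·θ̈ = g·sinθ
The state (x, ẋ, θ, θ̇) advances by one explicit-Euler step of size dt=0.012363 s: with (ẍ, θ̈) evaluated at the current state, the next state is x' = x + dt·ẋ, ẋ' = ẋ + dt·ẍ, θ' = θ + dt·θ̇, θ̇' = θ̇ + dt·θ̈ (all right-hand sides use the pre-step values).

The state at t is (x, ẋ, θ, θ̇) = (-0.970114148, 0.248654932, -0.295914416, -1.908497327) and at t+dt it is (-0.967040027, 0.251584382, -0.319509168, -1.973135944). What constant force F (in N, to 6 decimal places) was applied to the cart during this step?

F = 0.037541 N

ẍ = (ẋ'−ẋ)/dt = (0.251584382−0.248654932)/0.012363 = 0.236953
θ̈ = (θ̇'−θ̇)/dt = (-1.973135944−-1.908497327)/0.012363 = -5.228393
sinθ=-0.291615, cosθ=0.956536
F = (M+m)·ẍ + m·l·cosθ·θ̈ − m·l·sinθ·θ̇² = 0.233908 + -0.249318 − -0.052951 = 0.037541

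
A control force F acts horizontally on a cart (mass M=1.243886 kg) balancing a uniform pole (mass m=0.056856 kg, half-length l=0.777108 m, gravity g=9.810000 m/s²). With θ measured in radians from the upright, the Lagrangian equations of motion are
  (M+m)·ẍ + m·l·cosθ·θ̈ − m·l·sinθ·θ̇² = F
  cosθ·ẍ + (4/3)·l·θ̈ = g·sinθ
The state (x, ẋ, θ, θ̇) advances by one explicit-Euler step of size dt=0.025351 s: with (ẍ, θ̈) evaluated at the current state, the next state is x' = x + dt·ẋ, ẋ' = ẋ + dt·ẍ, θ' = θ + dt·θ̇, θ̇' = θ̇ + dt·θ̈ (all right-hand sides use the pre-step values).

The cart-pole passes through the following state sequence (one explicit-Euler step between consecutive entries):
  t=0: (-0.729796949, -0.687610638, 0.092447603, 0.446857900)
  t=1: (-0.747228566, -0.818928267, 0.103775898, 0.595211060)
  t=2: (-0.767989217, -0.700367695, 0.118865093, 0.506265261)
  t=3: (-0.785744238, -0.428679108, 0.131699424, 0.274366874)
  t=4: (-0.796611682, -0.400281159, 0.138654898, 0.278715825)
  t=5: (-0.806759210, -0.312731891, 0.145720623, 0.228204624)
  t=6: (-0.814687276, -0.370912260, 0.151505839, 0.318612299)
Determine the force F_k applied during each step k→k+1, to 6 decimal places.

F_0 = -6.481175 N
F_1 = 5.927452 N
F_2 = 13.537493 N
F_3 = 1.464156 N
F_4 = 4.404428 N
F_5 = -2.829630 N

step 0→1:
  ẍ = (ẋ'−ẋ)/dt = (-0.818928267−-0.687610638)/0.025351 = -5.179978
  θ̈ = (θ̇'−θ̇)/dt = (0.595211060−0.446857900)/0.025351 = 5.851965
  sinθ=0.092316, cosθ=0.995730
  F = (M+m)·ẍ + m·l·cosθ·θ̈ − m·l·sinθ·θ̇² = -6.737815 + 0.257455 − 0.000814 = -6.481175
step 1→2:
  ẍ = (ẋ'−ẋ)/dt = (-0.700367695−-0.818928267)/0.025351 = 4.676761
  θ̈ = (θ̇'−θ̇)/dt = (0.506265261−0.595211060)/0.025351 = -3.508572
  sinθ=0.103590, cosθ=0.994620
  F = (M+m)·ẍ + m·l·cosθ·θ̈ − m·l·sinθ·θ̇² = 6.083260 + -0.154186 − 0.001621 = 5.927452
step 2→3:
  ẍ = (ẋ'−ẋ)/dt = (-0.428679108−-0.700367695)/0.025351 = 10.717076
  θ̈ = (θ̇'−θ̇)/dt = (0.274366874−0.506265261)/0.025351 = -9.147505
  sinθ=0.118585, cosθ=0.992944
  F = (M+m)·ẍ + m·l·cosθ·θ̈ − m·l·sinθ·θ̇² = 13.940151 + -0.401315 − 0.001343 = 13.537493
step 3→4:
  ẍ = (ẋ'−ẋ)/dt = (-0.400281159−-0.428679108)/0.025351 = 1.120190
  θ̈ = (θ̇'−θ̇)/dt = (0.278715825−0.274366874)/0.025351 = 0.171549
  sinθ=0.131319, cosθ=0.991340
  F = (M+m)·ẍ + m·l·cosθ·θ̈ − m·l·sinθ·θ̇² = 1.457079 + 0.007514 − 0.000437 = 1.464156
step 4→5:
  ẍ = (ẋ'−ẋ)/dt = (-0.312731891−-0.400281159)/0.025351 = 3.453484
  θ̈ = (θ̇'−θ̇)/dt = (0.228204624−0.278715825)/0.025351 = -1.992474
  sinθ=0.138211, cosθ=0.990403
  F = (M+m)·ẍ + m·l·cosθ·θ̈ − m·l·sinθ·θ̇² = 4.492091 + -0.087189 − 0.000474 = 4.404428
step 5→6:
  ẍ = (ẋ'−ẋ)/dt = (-0.370912260−-0.312731891)/0.025351 = -2.294993
  θ̈ = (θ̇'−θ̇)/dt = (0.318612299−0.228204624)/0.025351 = 3.566237
  sinθ=0.145205, cosθ=0.989402
  F = (M+m)·ẍ + m·l·cosθ·θ̈ − m·l·sinθ·θ̇² = -2.985194 + 0.155898 − 0.000334 = -2.829630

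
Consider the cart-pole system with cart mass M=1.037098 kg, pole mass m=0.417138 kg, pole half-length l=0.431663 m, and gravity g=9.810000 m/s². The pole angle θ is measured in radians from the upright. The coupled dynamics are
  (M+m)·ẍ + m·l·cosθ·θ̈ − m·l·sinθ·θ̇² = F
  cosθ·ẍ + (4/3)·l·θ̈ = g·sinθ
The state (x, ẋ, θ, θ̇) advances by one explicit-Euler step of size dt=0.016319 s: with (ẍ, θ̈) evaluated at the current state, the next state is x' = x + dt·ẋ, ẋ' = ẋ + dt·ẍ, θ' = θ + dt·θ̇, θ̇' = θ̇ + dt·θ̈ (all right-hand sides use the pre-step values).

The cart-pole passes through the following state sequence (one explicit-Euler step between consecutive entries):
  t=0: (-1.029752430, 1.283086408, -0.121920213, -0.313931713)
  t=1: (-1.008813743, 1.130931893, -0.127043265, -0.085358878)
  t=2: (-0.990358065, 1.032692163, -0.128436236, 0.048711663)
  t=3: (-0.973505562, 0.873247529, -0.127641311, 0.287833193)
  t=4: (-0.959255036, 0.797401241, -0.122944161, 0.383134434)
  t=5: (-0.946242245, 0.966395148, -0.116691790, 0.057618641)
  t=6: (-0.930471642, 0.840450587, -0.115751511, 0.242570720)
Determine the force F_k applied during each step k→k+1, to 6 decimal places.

F_0 = -11.053456 N
F_1 = -7.286871 N
F_2 = -11.591821 N
F_3 = -5.714001 N
F_4 = 11.498191 N
F_5 = -9.196362 N

step 0→1:
  ẍ = (ẋ'−ẋ)/dt = (1.130931893−1.283086408)/0.016319 = -9.323765
  θ̈ = (θ̇'−θ̇)/dt = (-0.085358878−-0.313931713)/0.016319 = 14.006547
  sinθ=-0.121618, cosθ=0.992577
  F = (M+m)·ẍ + m·l·cosθ·θ̈ − m·l·sinθ·θ̇² = -13.558954 + 2.503340 − -0.002158 = -11.053456
step 1→2:
  ẍ = (ẋ'−ẋ)/dt = (1.032692163−1.130931893)/0.016319 = -6.019960
  θ̈ = (θ̇'−θ̇)/dt = (0.048711663−-0.085358878)/0.016319 = 8.215610
  sinθ=-0.126702, cosθ=0.991941
  F = (M+m)·ẍ + m·l·cosθ·θ̈ − m·l·sinθ·θ̇² = -8.754443 + 1.467406 − -0.000166 = -7.286871
step 2→3:
  ẍ = (ẋ'−ẋ)/dt = (0.873247529−1.032692163)/0.016319 = -9.770490
  θ̈ = (θ̇'−θ̇)/dt = (0.287833193−0.048711663)/0.016319 = 14.652952
  sinθ=-0.128083, cosθ=0.991763
  F = (M+m)·ẍ + m·l·cosθ·θ̈ − m·l·sinθ·θ̇² = -14.208599 + 2.616723 − -0.000055 = -11.591821
step 3→4:
  ẍ = (ẋ'−ẋ)/dt = (0.797401241−0.873247529)/0.016319 = -4.647729
  θ̈ = (θ̇'−θ̇)/dt = (0.383134434−0.287833193)/0.016319 = 5.839895
  sinθ=-0.127295, cosθ=0.991865
  F = (M+m)·ẍ + m·l·cosθ·θ̈ − m·l·sinθ·θ̇² = -6.758895 + 1.042995 − -0.001899 = -5.714001
step 4→5:
  ẍ = (ẋ'−ẋ)/dt = (0.966395148−0.797401241)/0.016319 = 10.355653
  θ̈ = (θ̇'−θ̇)/dt = (0.057618641−0.383134434)/0.016319 = -19.947043
  sinθ=-0.122635, cosθ=0.992452
  F = (M+m)·ẍ + m·l·cosθ·θ̈ − m·l·sinθ·θ̇² = 15.059564 + -3.564614 − -0.003241 = 11.498191
step 5→6:
  ẍ = (ẋ'−ẋ)/dt = (0.840450587−0.966395148)/0.016319 = -7.717664
  θ̈ = (θ̇'−θ̇)/dt = (0.242570720−0.057618641)/0.016319 = 11.333542
  sinθ=-0.116427, cosθ=0.993199
  F = (M+m)·ẍ + m·l·cosθ·θ̈ − m·l·sinθ·θ̇² = -11.223305 + 2.026873 − -0.000070 = -9.196362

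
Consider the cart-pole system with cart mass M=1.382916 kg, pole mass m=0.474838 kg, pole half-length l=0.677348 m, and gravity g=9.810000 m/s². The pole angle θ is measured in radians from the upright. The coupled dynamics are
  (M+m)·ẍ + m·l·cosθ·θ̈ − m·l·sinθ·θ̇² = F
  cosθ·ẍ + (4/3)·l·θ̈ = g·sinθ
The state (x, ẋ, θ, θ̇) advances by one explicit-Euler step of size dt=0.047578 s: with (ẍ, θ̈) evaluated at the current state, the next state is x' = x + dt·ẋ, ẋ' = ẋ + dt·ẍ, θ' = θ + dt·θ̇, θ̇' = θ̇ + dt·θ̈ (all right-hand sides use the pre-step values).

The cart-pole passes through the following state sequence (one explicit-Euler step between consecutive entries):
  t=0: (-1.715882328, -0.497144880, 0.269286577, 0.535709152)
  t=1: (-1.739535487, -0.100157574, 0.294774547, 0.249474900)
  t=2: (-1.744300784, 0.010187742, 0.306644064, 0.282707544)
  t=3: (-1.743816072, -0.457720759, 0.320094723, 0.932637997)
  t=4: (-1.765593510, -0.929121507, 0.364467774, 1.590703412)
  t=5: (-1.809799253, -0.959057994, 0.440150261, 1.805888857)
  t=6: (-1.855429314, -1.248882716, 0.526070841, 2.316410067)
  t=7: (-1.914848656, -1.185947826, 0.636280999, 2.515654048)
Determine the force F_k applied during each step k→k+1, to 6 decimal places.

F_0 = 13.611176 N
F_1 = 4.517747 N
F_2 = -14.089322 N
F_3 = -14.271968 N
F_4 = -0.099891 N
F_5 = -8.641334 N
F_6 = 2.755583 N

step 0→1:
  ẍ = (ẋ'−ẋ)/dt = (-0.100157574−-0.497144880)/0.047578 = 8.343926
  θ̈ = (θ̇'−θ̇)/dt = (0.249474900−0.535709152)/0.047578 = -6.016105
  sinθ=0.266044, cosθ=0.963961
  F = (M+m)·ẍ + m·l·cosθ·θ̈ − m·l·sinθ·θ̇² = 15.500962 + -1.865229 − 0.024557 = 13.611176
step 1→2:
  ẍ = (ẋ'−ẋ)/dt = (0.010187742−-0.100157574)/0.047578 = 2.319251
  θ̈ = (θ̇'−θ̇)/dt = (0.282707544−0.249474900)/0.047578 = 0.698488
  sinθ=0.290524, cosθ=0.956868
  F = (M+m)·ẍ + m·l·cosθ·θ̈ − m·l·sinθ·θ̇² = 4.308598 + 0.214965 − 0.005816 = 4.517747
step 2→3:
  ẍ = (ẋ'−ẋ)/dt = (-0.457720759−0.010187742)/0.047578 = -9.834556
  θ̈ = (θ̇'−θ̇)/dt = (0.932637997−0.282707544)/0.047578 = 13.660315
  sinθ=0.301861, cosθ=0.953352
  F = (M+m)·ẍ + m·l·cosθ·θ̈ − m·l·sinθ·θ̇² = -18.270186 + 4.188623 − 0.007760 = -14.089322
step 3→4:
  ẍ = (ẋ'−ẋ)/dt = (-0.929121507−-0.457720759)/0.047578 = -9.907956
  θ̈ = (θ̇'−θ̇)/dt = (1.590703412−0.932637997)/0.047578 = 13.831296
  sinθ=0.314656, cosθ=0.949206
  F = (M+m)·ẍ + m·l·cosθ·θ̈ − m·l·sinθ·θ̇² = -18.406546 + 4.222605 − 0.088028 = -14.271968
step 4→5:
  ẍ = (ẋ'−ẋ)/dt = (-0.959057994−-0.929121507)/0.047578 = -0.629209
  θ̈ = (θ̇'−θ̇)/dt = (1.805888857−1.590703412)/0.047578 = 4.522793
  sinθ=0.356452, cosθ=0.934314
  F = (M+m)·ẍ + m·l·cosθ·θ̈ − m·l·sinθ·θ̇² = -1.168915 + 1.359117 − 0.290093 = -0.099891
step 5→6:
  ẍ = (ẋ'−ẋ)/dt = (-1.248882716−-0.959057994)/0.047578 = -6.091570
  θ̈ = (θ̇'−θ̇)/dt = (2.316410067−1.805888857)/0.047578 = 10.730195
  sinθ=0.426075, cosθ=0.904688
  F = (M+m)·ẍ + m·l·cosθ·θ̈ − m·l·sinθ·θ̇² = -11.316639 + 3.122221 − 0.446916 = -8.641334
step 6→7:
  ẍ = (ẋ'−ẋ)/dt = (-1.185947826−-1.248882716)/0.047578 = 1.322773
  θ̈ = (θ̇'−θ̇)/dt = (2.515654048−2.316410067)/0.047578 = 4.187733
  sinθ=0.502139, cosθ=0.864787
  F = (M+m)·ẍ + m·l·cosθ·θ̈ − m·l·sinθ·θ̇² = 2.457387 + 1.164784 − 0.866588 = 2.755583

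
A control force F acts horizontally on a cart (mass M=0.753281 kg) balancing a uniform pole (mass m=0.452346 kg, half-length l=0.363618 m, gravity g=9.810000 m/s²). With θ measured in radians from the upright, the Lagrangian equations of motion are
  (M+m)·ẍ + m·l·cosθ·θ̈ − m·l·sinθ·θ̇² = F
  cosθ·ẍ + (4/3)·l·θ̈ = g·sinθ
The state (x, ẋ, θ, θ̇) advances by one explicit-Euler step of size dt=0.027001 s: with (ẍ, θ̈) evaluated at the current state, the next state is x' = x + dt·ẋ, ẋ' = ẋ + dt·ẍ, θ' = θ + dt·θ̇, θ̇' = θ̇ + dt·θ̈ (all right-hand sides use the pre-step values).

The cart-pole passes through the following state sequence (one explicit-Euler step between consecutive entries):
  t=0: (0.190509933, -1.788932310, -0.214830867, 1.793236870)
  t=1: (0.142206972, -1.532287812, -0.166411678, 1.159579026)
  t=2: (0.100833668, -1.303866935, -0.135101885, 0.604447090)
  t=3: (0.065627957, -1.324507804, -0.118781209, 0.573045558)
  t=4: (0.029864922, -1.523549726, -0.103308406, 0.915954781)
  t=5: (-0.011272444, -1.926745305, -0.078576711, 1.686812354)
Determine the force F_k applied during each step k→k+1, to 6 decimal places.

F_0 = 7.800940 N
F_1 = 6.900937 N
F_2 = -1.103090 N
F_3 = -6.806889 N
F_4 = -13.318162 N

step 0→1:
  ẍ = (ẋ'−ẋ)/dt = (-1.532287812−-1.788932310)/0.027001 = 9.505000
  θ̈ = (θ̇'−θ̇)/dt = (1.159579026−1.793236870)/0.027001 = -23.467940
  sinθ=-0.213182, cosθ=0.977012
  F = (M+m)·ẍ + m·l·cosθ·θ̈ − m·l·sinθ·θ̇² = 11.459484 + -3.771301 − -0.112757 = 7.800940
step 1→2:
  ẍ = (ẋ'−ẋ)/dt = (-1.303866935−-1.532287812)/0.027001 = 8.459719
  θ̈ = (θ̇'−θ̇)/dt = (0.604447090−1.159579026)/0.027001 = -20.559681
  sinθ=-0.165645, cosθ=0.986186
  F = (M+m)·ẍ + m·l·cosθ·θ̈ − m·l·sinθ·θ̇² = 10.199266 + -3.334964 − -0.036635 = 6.900937
step 2→3:
  ẍ = (ẋ'−ẋ)/dt = (-1.324507804−-1.303866935)/0.027001 = -0.764448
  θ̈ = (θ̇'−θ̇)/dt = (0.573045558−0.604447090)/0.027001 = -1.162977
  sinθ=-0.134691, cosθ=0.990888
  F = (M+m)·ẍ + m·l·cosθ·θ̈ − m·l·sinθ·θ̇² = -0.921640 + -0.189545 − -0.008094 = -1.103090
step 3→4:
  ẍ = (ẋ'−ẋ)/dt = (-1.523549726−-1.324507804)/0.027001 = -7.371650
  θ̈ = (θ̇'−θ̇)/dt = (0.915954781−0.573045558)/0.027001 = 12.699871
  sinθ=-0.118502, cosθ=0.992954
  F = (M+m)·ẍ + m·l·cosθ·θ̈ − m·l·sinθ·θ̇² = -8.887460 + 2.074171 − -0.006401 = -6.806889
step 4→5:
  ẍ = (ẋ'−ẋ)/dt = (-1.926745305−-1.523549726)/0.027001 = -14.932617
  θ̈ = (θ̇'−θ̇)/dt = (1.686812354−0.915954781)/0.027001 = 28.549223
  sinθ=-0.103125, cosθ=0.994668
  F = (M+m)·ẍ + m·l·cosθ·θ̈ − m·l·sinθ·θ̇² = -18.003166 + 4.670773 − -0.014231 = -13.318162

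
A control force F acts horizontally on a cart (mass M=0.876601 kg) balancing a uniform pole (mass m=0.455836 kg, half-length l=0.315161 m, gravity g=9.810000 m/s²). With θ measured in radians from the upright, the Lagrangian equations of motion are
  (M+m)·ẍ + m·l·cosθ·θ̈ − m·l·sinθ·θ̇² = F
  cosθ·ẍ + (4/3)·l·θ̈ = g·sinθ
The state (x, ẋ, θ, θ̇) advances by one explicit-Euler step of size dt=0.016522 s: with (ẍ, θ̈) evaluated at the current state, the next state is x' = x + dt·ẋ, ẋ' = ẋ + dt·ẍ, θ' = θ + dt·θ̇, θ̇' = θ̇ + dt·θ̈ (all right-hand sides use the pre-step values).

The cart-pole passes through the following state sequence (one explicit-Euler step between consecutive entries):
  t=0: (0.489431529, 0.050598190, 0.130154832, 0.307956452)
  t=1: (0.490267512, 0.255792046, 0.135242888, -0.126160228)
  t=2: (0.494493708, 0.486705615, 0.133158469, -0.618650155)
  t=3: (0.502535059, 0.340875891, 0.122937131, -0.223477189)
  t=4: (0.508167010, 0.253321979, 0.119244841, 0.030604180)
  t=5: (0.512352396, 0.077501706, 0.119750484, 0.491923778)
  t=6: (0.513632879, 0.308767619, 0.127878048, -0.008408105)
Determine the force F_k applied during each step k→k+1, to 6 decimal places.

step 0→1:
  ẍ = (ẋ'−ẋ)/dt = (0.255792046−0.050598190)/0.016522 = 12.419432
  θ̈ = (θ̇'−θ̇)/dt = (-0.126160228−0.307956452)/0.016522 = -26.275068
  sinθ=0.129788, cosθ=0.991542
  F = (M+m)·ẍ + m·l·cosθ·θ̈ − m·l·sinθ·θ̇² = 16.548111 + -3.742794 − 0.001768 = 12.803548
step 1→2:
  ẍ = (ẋ'−ẋ)/dt = (0.486705615−0.255792046)/0.016522 = 13.976127
  θ̈ = (θ̇'−θ̇)/dt = (-0.618650155−-0.126160228)/0.016522 = -29.808130
  sinθ=0.134831, cosθ=0.990869
  F = (M+m)·ẍ + m·l·cosθ·θ̈ − m·l·sinθ·θ̇² = 18.622309 + -4.243184 − 0.000308 = 14.378816
step 2→3:
  ẍ = (ẋ'−ẋ)/dt = (0.340875891−0.486705615)/0.016522 = -8.826397
  θ̈ = (θ̇'−θ̇)/dt = (-0.223477189−-0.618650155)/0.016522 = 23.917986
  sinθ=0.132765, cosθ=0.991148
  F = (M+m)·ẍ + m·l·cosθ·θ̈ − m·l·sinθ·θ̇² = -11.760617 + 3.405681 − 0.007300 = -8.362236
step 3→4:
  ẍ = (ẋ'−ẋ)/dt = (0.253321979−0.340875891)/0.016522 = -5.299232
  θ̈ = (θ̇'−θ̇)/dt = (0.030604180−-0.223477189)/0.016522 = 15.378366
  sinθ=0.122628, cosθ=0.992453
  F = (M+m)·ẍ + m·l·cosθ·θ̈ − m·l·sinθ·θ̇² = -7.060893 + 2.192609 − 0.000880 = -4.869164
step 4→5:
  ẍ = (ẋ'−ẋ)/dt = (0.077501706−0.253321979)/0.016522 = -10.641585
  θ̈ = (θ̇'−θ̇)/dt = (0.491923778−0.030604180)/0.016522 = 27.921535
  sinθ=0.118962, cosθ=0.992899
  F = (M+m)·ẍ + m·l·cosθ·θ̈ − m·l·sinθ·θ̇² = -14.179242 + 3.982771 − 0.000016 = -10.196487
step 5→6:
  ẍ = (ẋ'−ẋ)/dt = (0.308767619−0.077501706)/0.016522 = 13.997453
  θ̈ = (θ̇'−θ̇)/dt = (-0.008408105−0.491923778)/0.016522 = -30.282767
  sinθ=0.119464, cosθ=0.992838
  F = (M+m)·ẍ + m·l·cosθ·θ̈ − m·l·sinθ·θ̇² = 18.650724 + -4.319319 − 0.004153 = 14.327252

F_0 = 12.803548 N
F_1 = 14.378816 N
F_2 = -8.362236 N
F_3 = -4.869164 N
F_4 = -10.196487 N
F_5 = 14.327252 N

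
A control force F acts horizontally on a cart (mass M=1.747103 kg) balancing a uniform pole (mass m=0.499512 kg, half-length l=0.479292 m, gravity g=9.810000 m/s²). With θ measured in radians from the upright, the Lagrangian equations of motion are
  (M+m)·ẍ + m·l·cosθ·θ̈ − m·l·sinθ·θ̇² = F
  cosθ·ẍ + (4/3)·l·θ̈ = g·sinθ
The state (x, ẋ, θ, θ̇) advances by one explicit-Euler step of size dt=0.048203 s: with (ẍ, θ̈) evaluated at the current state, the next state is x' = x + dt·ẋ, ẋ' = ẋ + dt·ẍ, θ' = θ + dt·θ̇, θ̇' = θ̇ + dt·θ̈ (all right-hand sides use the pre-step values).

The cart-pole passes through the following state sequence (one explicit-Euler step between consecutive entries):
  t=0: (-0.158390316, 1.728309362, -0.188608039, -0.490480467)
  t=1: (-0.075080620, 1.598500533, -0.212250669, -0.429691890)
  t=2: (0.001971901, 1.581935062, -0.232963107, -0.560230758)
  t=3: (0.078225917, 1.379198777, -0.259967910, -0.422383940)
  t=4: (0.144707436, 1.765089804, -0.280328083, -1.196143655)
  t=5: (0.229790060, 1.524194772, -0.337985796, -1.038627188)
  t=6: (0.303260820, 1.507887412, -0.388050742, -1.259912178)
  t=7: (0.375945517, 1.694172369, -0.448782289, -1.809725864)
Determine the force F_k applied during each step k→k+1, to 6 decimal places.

F_0 = -5.742682 N
F_1 = -1.396565 N
F_2 = -8.765502 N
F_3 = 14.282410 N
F_4 = -10.380907 N
F_5 = -1.711292 N
F_6 = 6.298305 N

step 0→1:
  ẍ = (ẋ'−ẋ)/dt = (1.598500533−1.728309362)/0.048203 = -2.692962
  θ̈ = (θ̇'−θ̇)/dt = (-0.429691890−-0.490480467)/0.048203 = 1.261095
  sinθ=-0.187492, cosθ=0.982266
  F = (M+m)·ẍ + m·l·cosθ·θ̈ − m·l·sinθ·θ̇² = -6.050048 + 0.296567 − -0.010799 = -5.742682
step 1→2:
  ẍ = (ẋ'−ẋ)/dt = (1.581935062−1.598500533)/0.048203 = -0.343661
  θ̈ = (θ̇'−θ̇)/dt = (-0.560230758−-0.429691890)/0.048203 = -2.708107
  sinθ=-0.210661, cosθ=0.977559
  F = (M+m)·ẍ + m·l·cosθ·θ̈ − m·l·sinθ·θ̇² = -0.772073 + -0.633804 − -0.009312 = -1.396565
step 2→3:
  ẍ = (ẋ'−ẋ)/dt = (1.379198777−1.581935062)/0.048203 = -4.205885
  θ̈ = (θ̇'−θ̇)/dt = (-0.422383940−-0.560230758)/0.048203 = 2.859714
  sinθ=-0.230862, cosθ=0.972987
  F = (M+m)·ẍ + m·l·cosθ·θ̈ − m·l·sinθ·θ̇² = -9.449005 + 0.666156 − -0.017347 = -8.765502
step 3→4:
  ẍ = (ẋ'−ẋ)/dt = (1.765089804−1.379198777)/0.048203 = 8.005540
  θ̈ = (θ̇'−θ̇)/dt = (-1.196143655−-0.422383940)/0.048203 = -16.052107
  sinθ=-0.257050, cosθ=0.966398
  F = (M+m)·ẍ + m·l·cosθ·θ̈ − m·l·sinθ·θ̇² = 17.985365 + -3.713935 − -0.010979 = 14.282410
step 4→5:
  ẍ = (ẋ'−ẋ)/dt = (1.524194772−1.765089804)/0.048203 = -4.997511
  θ̈ = (θ̇'−θ̇)/dt = (-1.038627188−-1.196143655)/0.048203 = 3.267773
  sinθ=-0.276671, cosθ=0.960965
  F = (M+m)·ẍ + m·l·cosθ·θ̈ − m·l·sinθ·θ̇² = -11.227484 + 0.751805 − -0.094771 = -10.380907
step 5→6:
  ẍ = (ẋ'−ẋ)/dt = (1.507887412−1.524194772)/0.048203 = -0.338306
  θ̈ = (θ̇'−θ̇)/dt = (-1.259912178−-1.038627188)/0.048203 = -4.590689
  sinθ=-0.331588, cosθ=0.943424
  F = (M+m)·ẍ + m·l·cosθ·θ̈ − m·l·sinθ·θ̇² = -0.760043 + -1.036886 − -0.085637 = -1.711292
step 6→7:
  ẍ = (ẋ'−ẋ)/dt = (1.694172369−1.507887412)/0.048203 = 3.864593
  θ̈ = (θ̇'−θ̇)/dt = (-1.809725864−-1.259912178)/0.048203 = -11.406213
  sinθ=-0.378385, cosθ=0.925648
  F = (M+m)·ẍ + m·l·cosθ·θ̈ − m·l·sinθ·θ̇² = 8.682252 + -2.527747 − -0.143800 = 6.298305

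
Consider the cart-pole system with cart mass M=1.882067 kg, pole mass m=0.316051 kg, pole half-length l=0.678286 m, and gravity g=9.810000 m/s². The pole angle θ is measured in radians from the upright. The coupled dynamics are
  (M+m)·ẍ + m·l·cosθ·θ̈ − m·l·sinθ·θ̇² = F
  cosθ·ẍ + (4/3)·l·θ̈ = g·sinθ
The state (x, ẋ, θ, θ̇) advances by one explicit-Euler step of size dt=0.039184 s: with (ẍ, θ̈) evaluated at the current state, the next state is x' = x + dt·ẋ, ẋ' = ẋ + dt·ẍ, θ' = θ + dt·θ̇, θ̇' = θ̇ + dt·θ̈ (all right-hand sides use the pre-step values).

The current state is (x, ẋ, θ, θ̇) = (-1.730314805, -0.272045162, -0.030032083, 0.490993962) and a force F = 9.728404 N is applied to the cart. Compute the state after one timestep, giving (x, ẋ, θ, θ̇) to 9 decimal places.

(-1.740974623, -0.076321397, -0.010792976, 0.261911441)

sinθ=-0.030027569, cosθ=0.999549071
temp = (F + m·l·θ̇²·sinθ)/(M+m) = (9.728404 + -0.001551824)/2.198118 = 4.425081900
θ̈ = (g·sinθ − cosθ·temp)/(l·(4/3 − m·cos²θ/(M+m))) = -5.846328126
ẍ = temp − m·l·θ̈·cosθ/(M+m) = 4.994991963
Euler: x'=-1.730314805+0.039184·-0.272045162=-1.740974623, ẋ'=-0.272045162+0.039184·4.994991963=-0.076321397
       θ'=-0.030032083+0.039184·0.490993962=-0.010792976, θ̇'=0.490993962+0.039184·-5.846328126=0.261911441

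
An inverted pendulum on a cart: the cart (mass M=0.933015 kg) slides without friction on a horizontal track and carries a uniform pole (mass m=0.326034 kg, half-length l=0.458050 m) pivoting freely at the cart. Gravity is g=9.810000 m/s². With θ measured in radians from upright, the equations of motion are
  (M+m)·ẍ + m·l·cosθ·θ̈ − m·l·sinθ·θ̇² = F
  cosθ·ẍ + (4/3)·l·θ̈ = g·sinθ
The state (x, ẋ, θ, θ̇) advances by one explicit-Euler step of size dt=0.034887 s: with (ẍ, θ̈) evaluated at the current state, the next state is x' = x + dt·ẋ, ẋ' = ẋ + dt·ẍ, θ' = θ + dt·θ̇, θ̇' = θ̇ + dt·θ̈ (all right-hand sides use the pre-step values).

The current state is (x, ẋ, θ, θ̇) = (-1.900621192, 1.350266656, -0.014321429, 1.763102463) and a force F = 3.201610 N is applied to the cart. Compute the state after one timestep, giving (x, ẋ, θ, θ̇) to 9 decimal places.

sinθ=-0.014320939, cosθ=0.999897450
temp = (F + m·l·θ̇²·sinθ)/(M+m) = (3.201610 + -0.006648174)/1.259049 = 2.537599272
θ̈ = (g·sinθ − cosθ·temp)/(l·(4/3 − m·cos²θ/(M+m))) = -5.441141498
ẍ = temp − m·l·θ̈·cosθ/(M+m) = 3.182924477
Euler: x'=-1.900621192+0.034887·1.350266656=-1.853514439, ẋ'=1.350266656+0.034887·3.182924477=1.461309342
       θ'=-0.014321429+0.034887·1.763102463=0.047187927, θ̇'=1.763102463+0.034887·-5.441141498=1.573277360

(-1.853514439, 1.461309342, 0.047187927, 1.573277360)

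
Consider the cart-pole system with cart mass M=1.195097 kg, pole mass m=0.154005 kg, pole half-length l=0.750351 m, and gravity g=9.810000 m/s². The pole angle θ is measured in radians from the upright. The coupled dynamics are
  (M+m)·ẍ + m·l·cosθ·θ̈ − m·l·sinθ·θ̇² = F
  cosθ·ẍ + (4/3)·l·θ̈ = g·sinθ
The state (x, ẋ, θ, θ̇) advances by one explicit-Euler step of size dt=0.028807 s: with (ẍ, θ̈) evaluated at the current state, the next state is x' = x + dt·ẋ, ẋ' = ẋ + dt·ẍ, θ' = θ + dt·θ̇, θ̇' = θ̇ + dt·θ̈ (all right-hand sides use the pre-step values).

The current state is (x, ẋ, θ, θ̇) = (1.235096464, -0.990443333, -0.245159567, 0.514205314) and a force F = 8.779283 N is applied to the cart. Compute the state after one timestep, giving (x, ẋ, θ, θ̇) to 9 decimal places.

sinθ=-0.242711124, cosθ=0.970098609
temp = (F + m·l·θ̇²·sinθ)/(M+m) = (8.779283 + -0.007415870)/1.349102 = 6.502004393
θ̈ = (g·sinθ − cosθ·temp)/(l·(4/3 − m·cos²θ/(M+m))) = -9.445563205
ẍ = temp − m·l·θ̈·cosθ/(M+m) = 7.286875317
Euler: x'=1.235096464+0.028807·-0.990443333=1.206564763, ẋ'=-0.990443333+0.028807·7.286875317=-0.780530316
       θ'=-0.245159567+0.028807·0.514205314=-0.230346855, θ̇'=0.514205314+0.028807·-9.445563205=0.242106975

(1.206564763, -0.780530316, -0.230346855, 0.242106975)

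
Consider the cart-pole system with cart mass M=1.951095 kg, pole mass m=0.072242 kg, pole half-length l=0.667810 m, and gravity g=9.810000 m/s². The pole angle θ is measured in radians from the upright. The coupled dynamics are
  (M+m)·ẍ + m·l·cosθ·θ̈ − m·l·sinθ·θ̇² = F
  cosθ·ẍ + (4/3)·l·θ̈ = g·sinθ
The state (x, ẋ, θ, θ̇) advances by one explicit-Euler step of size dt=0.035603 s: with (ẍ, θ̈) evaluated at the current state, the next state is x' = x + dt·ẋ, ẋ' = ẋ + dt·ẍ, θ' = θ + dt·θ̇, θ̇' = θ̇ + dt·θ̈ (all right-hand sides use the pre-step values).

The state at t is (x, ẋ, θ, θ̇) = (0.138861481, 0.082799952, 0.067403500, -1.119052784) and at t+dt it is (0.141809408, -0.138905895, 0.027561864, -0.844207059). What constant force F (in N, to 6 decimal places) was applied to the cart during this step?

F = -12.232143 N

ẍ = (ẋ'−ẋ)/dt = (-0.138905895−0.082799952)/0.035603 = -6.227168
θ̈ = (θ̇'−θ̇)/dt = (-0.844207059−-1.119052784)/0.035603 = 7.719735
sinθ=0.067352, cosθ=0.997729
F = (M+m)·ẍ + m·l·cosθ·θ̈ − m·l·sinθ·θ̇² = -12.599659 + 0.371585 − 0.004069 = -12.232143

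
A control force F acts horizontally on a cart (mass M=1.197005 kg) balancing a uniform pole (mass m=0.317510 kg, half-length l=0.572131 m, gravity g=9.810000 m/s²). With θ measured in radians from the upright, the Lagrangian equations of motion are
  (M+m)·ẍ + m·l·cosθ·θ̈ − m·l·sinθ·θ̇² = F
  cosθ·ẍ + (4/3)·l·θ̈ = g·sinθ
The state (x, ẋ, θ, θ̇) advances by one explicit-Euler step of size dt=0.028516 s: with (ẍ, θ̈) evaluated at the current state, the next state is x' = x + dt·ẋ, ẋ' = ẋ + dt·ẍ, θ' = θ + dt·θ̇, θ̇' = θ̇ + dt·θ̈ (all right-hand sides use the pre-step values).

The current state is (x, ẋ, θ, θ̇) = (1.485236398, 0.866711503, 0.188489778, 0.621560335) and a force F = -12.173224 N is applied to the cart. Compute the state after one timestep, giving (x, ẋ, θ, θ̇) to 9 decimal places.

sinθ=0.187375636, cosθ=0.982288334
temp = (F + m·l·θ̇²·sinθ)/(M+m) = (-12.173224 + 0.013150207)/1.514515 = -8.029021695
θ̈ = (g·sinθ − cosθ·temp)/(l·(4/3 − m·cos²θ/(M+m))) = 15.028348598
ẍ = temp − m·l·θ̈·cosθ/(M+m) = -9.799658778
Euler: x'=1.485236398+0.028516·0.866711503=1.509951543, ẋ'=0.866711503+0.028516·-9.799658778=0.587264433
       θ'=0.188489778+0.028516·0.621560335=0.206214193, θ̇'=0.621560335+0.028516·15.028348598=1.050108724

(1.509951543, 0.587264433, 0.206214193, 1.050108724)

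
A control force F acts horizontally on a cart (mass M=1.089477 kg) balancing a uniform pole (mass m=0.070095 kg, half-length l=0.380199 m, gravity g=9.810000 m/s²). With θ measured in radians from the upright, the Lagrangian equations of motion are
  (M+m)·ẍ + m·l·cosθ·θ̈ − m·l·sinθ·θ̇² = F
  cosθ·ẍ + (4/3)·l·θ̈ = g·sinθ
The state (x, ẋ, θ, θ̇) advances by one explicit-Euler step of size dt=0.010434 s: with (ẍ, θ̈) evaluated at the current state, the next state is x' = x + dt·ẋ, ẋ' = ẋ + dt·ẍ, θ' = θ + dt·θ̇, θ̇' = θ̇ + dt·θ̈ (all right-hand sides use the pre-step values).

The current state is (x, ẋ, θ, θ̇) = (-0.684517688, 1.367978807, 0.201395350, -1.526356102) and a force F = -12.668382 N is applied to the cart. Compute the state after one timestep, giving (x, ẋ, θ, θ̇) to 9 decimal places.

(-0.670244197, 1.247965789, 0.185469350, -1.254006703)

sinθ=0.200036673, cosθ=0.979788411
temp = (F + m·l·θ̇²·sinθ)/(M+m) = (-12.668382 + 0.012419936)/1.159572 = -10.914339139
θ̈ = (g·sinθ − cosθ·temp)/(l·(4/3 − m·cos²θ/(M+m))) = 26.102108372
ẍ = temp − m·l·θ̈·cosθ/(M+m) = -11.502110169
Euler: x'=-0.684517688+0.010434·1.367978807=-0.670244197, ẋ'=1.367978807+0.010434·-11.502110169=1.247965789
       θ'=0.201395350+0.010434·-1.526356102=0.185469350, θ̇'=-1.526356102+0.010434·26.102108372=-1.254006703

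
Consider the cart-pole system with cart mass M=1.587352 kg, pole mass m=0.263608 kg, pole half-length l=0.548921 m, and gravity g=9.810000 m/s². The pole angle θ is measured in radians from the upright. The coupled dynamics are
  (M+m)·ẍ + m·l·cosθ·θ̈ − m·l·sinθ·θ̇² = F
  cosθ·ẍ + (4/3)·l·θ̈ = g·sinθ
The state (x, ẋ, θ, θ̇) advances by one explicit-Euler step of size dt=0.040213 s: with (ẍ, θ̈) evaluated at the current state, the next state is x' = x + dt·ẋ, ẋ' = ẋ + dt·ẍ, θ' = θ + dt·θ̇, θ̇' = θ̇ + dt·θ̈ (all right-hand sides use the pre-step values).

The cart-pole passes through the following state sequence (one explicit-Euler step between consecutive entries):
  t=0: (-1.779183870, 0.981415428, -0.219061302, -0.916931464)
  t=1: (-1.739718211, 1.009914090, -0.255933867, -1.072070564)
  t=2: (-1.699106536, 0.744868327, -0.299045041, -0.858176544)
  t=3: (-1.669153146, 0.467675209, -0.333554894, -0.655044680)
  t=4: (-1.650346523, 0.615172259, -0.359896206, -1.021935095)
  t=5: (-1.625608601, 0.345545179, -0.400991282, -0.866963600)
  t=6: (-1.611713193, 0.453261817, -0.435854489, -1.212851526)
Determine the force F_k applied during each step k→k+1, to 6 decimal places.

step 0→1:
  ẍ = (ẋ'−ẋ)/dt = (1.009914090−0.981415428)/0.040213 = 0.708693
  θ̈ = (θ̇'−θ̇)/dt = (-1.072070564−-0.916931464)/0.040213 = -3.857934
  sinθ=-0.217313, cosθ=0.976102
  F = (M+m)·ẍ + m·l·cosθ·θ̈ − m·l·sinθ·θ̇² = 1.311762 + -0.544902 − -0.026438 = 0.793298
step 1→2:
  ẍ = (ẋ'−ẋ)/dt = (0.744868327−1.009914090)/0.040213 = -6.591047
  θ̈ = (θ̇'−θ̇)/dt = (-0.858176544−-1.072070564)/0.040213 = 5.319027
  sinθ=-0.253149, cosθ=0.967427
  F = (M+m)·ẍ + m·l·cosθ·θ̈ − m·l·sinθ·θ̇² = -12.199764 + 0.744593 − -0.042101 = -11.413070
step 2→3:
  ẍ = (ẋ'−ẋ)/dt = (0.467675209−0.744868327)/0.040213 = -6.893122
  θ̈ = (θ̇'−θ̇)/dt = (-0.655044680−-0.858176544)/0.040213 = 5.051398
  sinθ=-0.294608, cosθ=0.955618
  F = (M+m)·ẍ + m·l·cosθ·θ̈ − m·l·sinθ·θ̇² = -12.758893 + 0.698497 − -0.031395 = -12.029001
step 3→4:
  ẍ = (ẋ'−ẋ)/dt = (0.615172259−0.467675209)/0.040213 = 3.667895
  θ̈ = (θ̇'−θ̇)/dt = (-1.021935095−-0.655044680)/0.040213 = -9.123677
  sinθ=-0.327404, cosθ=0.944884
  F = (M+m)·ẍ + m·l·cosθ·θ̈ − m·l·sinθ·θ̇² = 6.789126 + -1.247432 − -0.020328 = 5.562022
step 4→5:
  ẍ = (ẋ'−ẋ)/dt = (0.345545179−0.615172259)/0.040213 = -6.704973
  θ̈ = (θ̇'−θ̇)/dt = (-0.866963600−-1.021935095)/0.040213 = 3.853766
  sinθ=-0.352177, cosθ=0.935933
  F = (M+m)·ẍ + m·l·cosθ·θ̈ − m·l·sinθ·θ̇² = -12.410637 + 0.521914 − -0.053220 = -11.835503
step 5→6:
  ẍ = (ẋ'−ẋ)/dt = (0.453261817−0.345545179)/0.040213 = 2.678652
  θ̈ = (θ̇'−θ̇)/dt = (-1.212851526−-0.866963600)/0.040213 = -8.601396
  sinθ=-0.390331, cosθ=0.920675
  F = (M+m)·ẍ + m·l·cosθ·θ̈ − m·l·sinθ·θ̇² = 4.958078 + -1.145891 − -0.042453 = 3.854639

F_0 = 0.793298 N
F_1 = -11.413070 N
F_2 = -12.029001 N
F_3 = 5.562022 N
F_4 = -11.835503 N
F_5 = 3.854639 N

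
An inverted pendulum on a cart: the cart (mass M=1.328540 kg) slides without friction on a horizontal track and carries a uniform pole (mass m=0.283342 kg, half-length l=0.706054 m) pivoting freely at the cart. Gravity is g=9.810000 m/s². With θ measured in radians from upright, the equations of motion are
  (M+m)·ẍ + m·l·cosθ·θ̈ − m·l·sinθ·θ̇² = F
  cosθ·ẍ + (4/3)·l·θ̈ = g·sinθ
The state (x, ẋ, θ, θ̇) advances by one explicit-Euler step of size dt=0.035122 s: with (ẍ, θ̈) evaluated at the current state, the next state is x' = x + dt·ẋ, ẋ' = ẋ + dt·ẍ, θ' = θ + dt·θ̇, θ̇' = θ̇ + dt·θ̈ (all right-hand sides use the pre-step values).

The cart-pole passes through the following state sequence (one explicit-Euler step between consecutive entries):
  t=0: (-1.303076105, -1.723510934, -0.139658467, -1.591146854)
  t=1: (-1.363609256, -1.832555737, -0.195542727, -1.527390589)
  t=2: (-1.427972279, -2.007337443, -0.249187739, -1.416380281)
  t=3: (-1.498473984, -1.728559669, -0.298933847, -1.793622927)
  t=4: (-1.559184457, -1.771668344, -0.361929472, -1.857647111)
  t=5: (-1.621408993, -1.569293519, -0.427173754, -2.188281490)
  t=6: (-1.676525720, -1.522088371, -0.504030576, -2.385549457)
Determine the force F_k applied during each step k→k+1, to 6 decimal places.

F_0 = -4.574355 N
F_1 = -7.310451 N
F_2 = 10.810744 N
F_3 = -2.137390 N
F_4 = 7.770908 N
F_5 = 1.540646 N

step 0→1:
  ẍ = (ẋ'−ẋ)/dt = (-1.832555737−-1.723510934)/0.035122 = -3.104744
  θ̈ = (θ̇'−θ̇)/dt = (-1.527390589−-1.591146854)/0.035122 = 1.815280
  sinθ=-0.139205, cosθ=0.990264
  F = (M+m)·ẍ + m·l·cosθ·θ̈ − m·l·sinθ·θ̇² = -5.004480 + 0.359620 − -0.070506 = -4.574355
step 1→2:
  ẍ = (ẋ'−ẋ)/dt = (-2.007337443−-1.832555737)/0.035122 = -4.976417
  θ̈ = (θ̇'−θ̇)/dt = (-1.416380281−-1.527390589)/0.035122 = 3.160706
  sinθ=-0.194299, cosθ=0.980942
  F = (M+m)·ẍ + m·l·cosθ·θ̈ − m·l·sinθ·θ̇² = -8.021396 + 0.620264 − -0.090682 = -7.310451
step 2→3:
  ẍ = (ẋ'−ẋ)/dt = (-1.728559669−-2.007337443)/0.035122 = 7.937412
  θ̈ = (θ̇'−θ̇)/dt = (-1.793622927−-1.416380281)/0.035122 = -10.740922
  sinθ=-0.246617, cosθ=0.969113
  F = (M+m)·ẍ + m·l·cosθ·θ̈ − m·l·sinθ·θ̇² = 12.794171 + -2.082403 − -0.098976 = 10.810744
step 3→4:
  ẍ = (ẋ'−ẋ)/dt = (-1.771668344−-1.728559669)/0.035122 = -1.227398
  θ̈ = (θ̇'−θ̇)/dt = (-1.857647111−-1.793622927)/0.035122 = -1.822908
  sinθ=-0.294502, cosθ=0.955651
  F = (M+m)·ẍ + m·l·cosθ·θ̈ − m·l·sinθ·θ̇² = -1.978421 + -0.348508 − -0.189539 = -2.137390
step 4→5:
  ẍ = (ẋ'−ẋ)/dt = (-1.569293519−-1.771668344)/0.035122 = 5.762053
  θ̈ = (θ̇'−θ̇)/dt = (-2.188281490−-1.857647111)/0.035122 = -9.413882
  sinθ=-0.354079, cosθ=0.935215
  F = (M+m)·ẍ + m·l·cosθ·θ̈ − m·l·sinθ·θ̇² = 9.287750 + -1.761284 − -0.244442 = 7.770908
step 5→6:
  ẍ = (ẋ'−ẋ)/dt = (-1.522088371−-1.569293519)/0.035122 = 1.344034
  θ̈ = (θ̇'−θ̇)/dt = (-2.385549457−-2.188281490)/0.035122 = -5.616650
  sinθ=-0.414300, cosθ=0.910140
  F = (M+m)·ẍ + m·l·cosθ·θ̈ − m·l·sinθ·θ̇² = 2.166424 + -1.022668 − -0.396890 = 1.540646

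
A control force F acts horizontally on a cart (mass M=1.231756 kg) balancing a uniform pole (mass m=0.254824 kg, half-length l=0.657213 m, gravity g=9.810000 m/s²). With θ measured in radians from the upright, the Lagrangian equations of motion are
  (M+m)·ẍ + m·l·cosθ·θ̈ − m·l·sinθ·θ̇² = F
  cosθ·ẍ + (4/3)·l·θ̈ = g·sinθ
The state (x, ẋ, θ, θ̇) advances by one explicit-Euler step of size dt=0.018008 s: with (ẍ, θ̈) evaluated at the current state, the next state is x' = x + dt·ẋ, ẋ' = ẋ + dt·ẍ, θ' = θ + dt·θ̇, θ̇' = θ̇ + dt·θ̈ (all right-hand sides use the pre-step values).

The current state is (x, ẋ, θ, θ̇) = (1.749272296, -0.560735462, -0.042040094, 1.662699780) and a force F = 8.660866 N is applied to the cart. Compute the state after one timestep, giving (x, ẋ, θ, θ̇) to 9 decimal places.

sinθ=-0.042027712, cosθ=0.999116445
temp = (F + m·l·θ̇²·sinθ)/(M+m) = (8.660866 + -0.019458524)/1.486580 = 5.812944797
θ̈ = (g·sinθ − cosθ·temp)/(l·(4/3 − m·cos²θ/(M+m))) = -8.143347693
ẍ = temp − m·l·θ̈·cosθ/(M+m) = 6.729539354
Euler: x'=1.749272296+0.018008·-0.560735462=1.739174572, ẋ'=-0.560735462+0.018008·6.729539354=-0.439549917
       θ'=-0.042040094+0.018008·1.662699780=-0.012098196, θ̇'=1.662699780+0.018008·-8.143347693=1.516054375

(1.739174572, -0.439549917, -0.012098196, 1.516054375)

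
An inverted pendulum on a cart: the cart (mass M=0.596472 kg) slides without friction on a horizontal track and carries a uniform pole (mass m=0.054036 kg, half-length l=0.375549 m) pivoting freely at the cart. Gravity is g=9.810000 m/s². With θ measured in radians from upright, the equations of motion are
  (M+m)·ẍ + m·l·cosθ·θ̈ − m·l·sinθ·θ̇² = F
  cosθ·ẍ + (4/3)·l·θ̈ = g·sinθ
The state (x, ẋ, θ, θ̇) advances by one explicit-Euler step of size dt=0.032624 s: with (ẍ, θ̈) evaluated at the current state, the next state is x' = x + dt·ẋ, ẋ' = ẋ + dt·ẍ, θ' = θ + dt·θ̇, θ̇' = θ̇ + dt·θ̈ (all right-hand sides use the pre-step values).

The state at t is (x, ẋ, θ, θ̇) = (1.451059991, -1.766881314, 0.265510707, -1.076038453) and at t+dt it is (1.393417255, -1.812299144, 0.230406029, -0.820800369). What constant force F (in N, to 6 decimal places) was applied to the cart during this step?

F = -0.758574 N

ẍ = (ẋ'−ẋ)/dt = (-1.812299144−-1.766881314)/0.032624 = -1.392160
θ̈ = (θ̇'−θ̇)/dt = (-0.820800369−-1.076038453)/0.032624 = 7.823629
sinθ=0.262402, cosθ=0.964959
F = (M+m)·ẍ + m·l·cosθ·θ̈ − m·l·sinθ·θ̇² = -0.905611 + 0.153203 − 0.006166 = -0.758574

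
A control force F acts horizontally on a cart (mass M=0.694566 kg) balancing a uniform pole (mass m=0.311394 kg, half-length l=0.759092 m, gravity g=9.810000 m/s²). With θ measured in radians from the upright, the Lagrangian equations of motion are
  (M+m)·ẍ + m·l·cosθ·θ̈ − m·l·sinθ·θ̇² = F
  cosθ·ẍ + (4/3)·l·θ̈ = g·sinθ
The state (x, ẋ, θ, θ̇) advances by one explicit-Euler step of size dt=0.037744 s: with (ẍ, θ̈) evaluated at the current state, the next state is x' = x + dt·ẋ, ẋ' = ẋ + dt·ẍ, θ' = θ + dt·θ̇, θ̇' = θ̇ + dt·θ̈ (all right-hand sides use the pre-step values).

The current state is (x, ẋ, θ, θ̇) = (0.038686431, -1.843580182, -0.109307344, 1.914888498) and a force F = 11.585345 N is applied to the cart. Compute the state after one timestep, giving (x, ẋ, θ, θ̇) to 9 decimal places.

sinθ=-0.109089805, cosθ=0.994031898
temp = (F + m·l·θ̇²·sinθ)/(M+m) = (11.585345 + -0.094553106)/1.005960 = 11.422712527
θ̈ = (g·sinθ − cosθ·temp)/(l·(4/3 − m·cos²θ/(M+m))) = -15.930285953
ẍ = temp − m·l·θ̈·cosθ/(M+m) = 15.143611127
Euler: x'=0.038686431+0.037744·-1.843580182=-0.030897659, ẋ'=-1.843580182+0.037744·15.143611127=-1.271999724
       θ'=-0.109307344+0.037744·1.914888498=-0.037031793, θ̇'=1.914888498+0.037744·-15.930285953=1.313615785

(-0.030897659, -1.271999724, -0.037031793, 1.313615785)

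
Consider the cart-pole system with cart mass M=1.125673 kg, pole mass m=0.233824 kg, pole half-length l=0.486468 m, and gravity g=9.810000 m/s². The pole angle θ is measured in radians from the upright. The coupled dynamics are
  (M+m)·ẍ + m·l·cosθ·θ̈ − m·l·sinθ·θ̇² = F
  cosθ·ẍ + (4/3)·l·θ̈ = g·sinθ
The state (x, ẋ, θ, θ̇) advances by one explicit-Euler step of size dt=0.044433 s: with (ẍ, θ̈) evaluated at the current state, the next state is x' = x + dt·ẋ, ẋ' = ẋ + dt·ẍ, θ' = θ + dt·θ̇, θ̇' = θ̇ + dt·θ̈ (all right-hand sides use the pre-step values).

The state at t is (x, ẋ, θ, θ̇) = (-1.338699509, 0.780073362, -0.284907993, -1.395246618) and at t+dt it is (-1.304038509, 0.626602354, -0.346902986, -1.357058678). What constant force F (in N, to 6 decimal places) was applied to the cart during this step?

F = -4.539627 N

ẍ = (ẋ'−ẋ)/dt = (0.626602354−0.780073362)/0.044433 = -3.453987
θ̈ = (θ̇'−θ̇)/dt = (-1.357058678−-1.395246618)/0.044433 = 0.859450
sinθ=-0.281069, cosθ=0.959688
F = (M+m)·ẍ + m·l·cosθ·θ̈ − m·l·sinθ·θ̇² = -4.695685 + 0.093820 − -0.062238 = -4.539627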